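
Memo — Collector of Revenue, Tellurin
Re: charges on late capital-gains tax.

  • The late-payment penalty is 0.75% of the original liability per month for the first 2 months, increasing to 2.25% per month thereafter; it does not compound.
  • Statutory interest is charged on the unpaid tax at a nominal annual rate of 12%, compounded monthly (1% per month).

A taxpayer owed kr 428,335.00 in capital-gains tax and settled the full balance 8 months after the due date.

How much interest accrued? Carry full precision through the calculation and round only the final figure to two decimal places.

kr 35,490.43

Interest: kr 428,335.00 × ((1 + 0.01)^8 − 1) = kr 428,335.00 × 0.0828567… = kr 35,490.4270…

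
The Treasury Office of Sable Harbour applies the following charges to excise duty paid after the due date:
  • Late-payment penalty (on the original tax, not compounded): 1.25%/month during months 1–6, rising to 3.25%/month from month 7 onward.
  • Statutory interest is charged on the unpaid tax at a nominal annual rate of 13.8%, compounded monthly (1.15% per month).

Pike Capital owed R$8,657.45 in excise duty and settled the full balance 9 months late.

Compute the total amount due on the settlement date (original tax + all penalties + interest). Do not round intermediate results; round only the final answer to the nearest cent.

Penalty, months 1–6: 6 × 1.25% × R$8,657.45 = R$649.31…
Penalty, months 7–9: 3 × 3.25% × R$8,657.45 = R$844.10…
Interest: R$8,657.45 × ((1 + 0.0115)^9 − 1) = R$8,657.45 × 0.1083910… = R$938.3895…
Total = R$8,657.45 + R$1,493.4101… + R$938.3895… = R$11,089.25

R$11,089.25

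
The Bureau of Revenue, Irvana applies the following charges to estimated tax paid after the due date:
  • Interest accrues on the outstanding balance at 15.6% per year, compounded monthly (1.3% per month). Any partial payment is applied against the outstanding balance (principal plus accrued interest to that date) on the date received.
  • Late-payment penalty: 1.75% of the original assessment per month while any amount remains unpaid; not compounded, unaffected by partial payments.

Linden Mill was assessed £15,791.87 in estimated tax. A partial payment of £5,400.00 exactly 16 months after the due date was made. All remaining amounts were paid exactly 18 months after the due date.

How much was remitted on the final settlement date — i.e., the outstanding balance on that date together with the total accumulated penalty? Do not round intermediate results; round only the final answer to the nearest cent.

Balance at month 16: £15,791.8700 × (1 + 0.013)^16 = £19,417.1142…
After £5,400.00 payment: £19,417.1142… − £5,400.00 = £14,017.1142…
Balance at month 18: £14,017.1142… × (1 + 0.013)^2 = £14,383.9281…
Penalty: 18 × 1.75% × £15,791.87 = £4,974.44…
Final settlement = outstanding balance + penalty = £14,383.9281… + £4,974.44… = £19,358.37

£19,358.37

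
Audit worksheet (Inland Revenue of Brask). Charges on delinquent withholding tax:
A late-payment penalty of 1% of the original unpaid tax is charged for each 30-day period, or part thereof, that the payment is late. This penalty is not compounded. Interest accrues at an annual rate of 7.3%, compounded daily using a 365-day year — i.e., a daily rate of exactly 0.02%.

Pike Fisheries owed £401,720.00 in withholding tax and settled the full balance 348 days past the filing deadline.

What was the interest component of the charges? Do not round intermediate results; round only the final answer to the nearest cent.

£28,952.68

Interest: £401,720.00 × ((1 + 0.0002)^348 − 1) = £401,720.00 × 0.07207180… = £28,952.6847…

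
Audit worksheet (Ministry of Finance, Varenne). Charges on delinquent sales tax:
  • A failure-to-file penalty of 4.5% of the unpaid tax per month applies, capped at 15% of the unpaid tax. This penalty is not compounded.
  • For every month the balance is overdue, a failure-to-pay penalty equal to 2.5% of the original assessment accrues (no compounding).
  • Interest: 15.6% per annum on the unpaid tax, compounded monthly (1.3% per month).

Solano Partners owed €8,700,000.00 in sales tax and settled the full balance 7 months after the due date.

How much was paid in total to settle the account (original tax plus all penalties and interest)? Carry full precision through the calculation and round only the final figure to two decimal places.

Failure-to-file: 7 × 4.5% × €8,700,000.00 = €2,740,500.00, capped at 15% × €8,700,000.00 = €1,305,000.00
Failure-to-pay penalty: 7 × 2.5% × €8,700,000.00 = €1,522,500.00
Interest: €8,700,000.00 × ((1 + 0.013)^7 − 1) = €8,700,000.00 × 0.0946269… = €823,254.0515…
Total = €8,700,000.00 + €2,827,500.0000 + €823,254.0515… = €12,350,754.05

€12,350,754.05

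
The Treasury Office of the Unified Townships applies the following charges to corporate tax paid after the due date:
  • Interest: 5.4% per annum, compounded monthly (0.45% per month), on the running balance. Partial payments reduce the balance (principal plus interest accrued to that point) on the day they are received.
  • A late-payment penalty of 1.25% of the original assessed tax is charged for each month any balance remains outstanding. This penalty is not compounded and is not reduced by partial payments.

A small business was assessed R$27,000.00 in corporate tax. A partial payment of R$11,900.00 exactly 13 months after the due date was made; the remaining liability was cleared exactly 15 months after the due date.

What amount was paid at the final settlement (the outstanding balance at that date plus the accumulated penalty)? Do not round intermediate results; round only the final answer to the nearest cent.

Balance at month 13: R$27,000.0000 × (1 + 0.0045)^13 = R$28,622.8581…
After R$11,900.00 payment: R$28,622.8581… − R$11,900.00 = R$16,722.8581…
Balance at month 15: R$16,722.8581… × (1 + 0.0045)^2 = R$16,873.7025…
Penalty: 15 × 1.25% × R$27,000.00 = R$5,062.50
Final settlement = outstanding balance + penalty = R$16,873.7025… + R$5,062.50 = R$21,936.20

R$21,936.20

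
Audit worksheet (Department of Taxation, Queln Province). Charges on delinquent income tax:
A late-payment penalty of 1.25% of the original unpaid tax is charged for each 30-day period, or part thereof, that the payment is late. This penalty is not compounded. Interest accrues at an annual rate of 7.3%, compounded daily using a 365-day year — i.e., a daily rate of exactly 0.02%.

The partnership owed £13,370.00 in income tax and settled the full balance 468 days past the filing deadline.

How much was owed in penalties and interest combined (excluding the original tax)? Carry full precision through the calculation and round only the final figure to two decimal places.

Penalty periods: ⌈468/30⌉ = 16; penalty = 16 × 1.25% × £13,370.00 = £2,674.00
Interest: £13,370.00 × ((1 + 0.0002)^468 − 1) = £13,370.00 × 0.09811013… = £1,311.7325…
Penalties + interest = £2,674.0000 + £1,311.7325… = £3,985.73

£3,985.73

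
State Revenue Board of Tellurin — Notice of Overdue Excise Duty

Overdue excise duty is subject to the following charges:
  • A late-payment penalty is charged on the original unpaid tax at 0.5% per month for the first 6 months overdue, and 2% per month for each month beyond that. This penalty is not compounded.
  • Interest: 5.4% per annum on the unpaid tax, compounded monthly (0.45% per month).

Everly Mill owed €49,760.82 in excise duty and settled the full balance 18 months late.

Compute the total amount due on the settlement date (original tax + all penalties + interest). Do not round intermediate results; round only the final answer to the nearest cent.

Penalty, months 1–6: 6 × 0.5% × €49,760.82 = €1,492.82…
Penalty, months 7–18: 12 × 2% × €49,760.82 = €11,942.60…
Interest: €49,760.82 × ((1 + 0.0045)^18 − 1) = €49,760.82 × 0.0841739… = €4,188.5612…
Total = €49,760.82 + €13,435.4214 + €4,188.5612… = €67,384.80

€67,384.80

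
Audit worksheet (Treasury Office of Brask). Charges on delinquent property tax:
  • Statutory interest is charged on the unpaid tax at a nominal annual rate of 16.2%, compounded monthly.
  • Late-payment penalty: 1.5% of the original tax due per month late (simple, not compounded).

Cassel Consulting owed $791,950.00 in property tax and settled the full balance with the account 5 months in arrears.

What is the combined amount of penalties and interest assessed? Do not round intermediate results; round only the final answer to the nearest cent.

Late-payment penalty = 1.5% × $791,950.00 × 5 mo = $59,396.25
Interest (16.2%/yr ÷ 12 = 1.35%/month): $791,950.00 × ((1 + 0.0135)^5 − 1) = $54,919.5707…
Penalties + interest = $59,396.2500 + $54,919.5707… = $114,315.82

$114,315.82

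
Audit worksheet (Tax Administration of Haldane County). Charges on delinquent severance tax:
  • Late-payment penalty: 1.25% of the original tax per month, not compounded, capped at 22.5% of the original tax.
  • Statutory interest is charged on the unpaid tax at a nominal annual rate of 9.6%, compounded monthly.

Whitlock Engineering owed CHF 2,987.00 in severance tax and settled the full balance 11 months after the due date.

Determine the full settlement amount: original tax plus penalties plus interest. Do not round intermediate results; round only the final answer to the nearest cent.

Penalty: 11 × 1.25% × CHF 2,987.00 = CHF 410.71… (below the 22.5% cap of CHF 672.08…)
Interest (9.6%/yr ÷ 12 = 0.8%/month): CHF 2,987.00 × ((1 + 0.008)^11 − 1) = CHF 273.6267…
Total = CHF 2,987.00 + CHF 410.7125 + CHF 273.6267… = CHF 3,671.34

CHF 3,671.34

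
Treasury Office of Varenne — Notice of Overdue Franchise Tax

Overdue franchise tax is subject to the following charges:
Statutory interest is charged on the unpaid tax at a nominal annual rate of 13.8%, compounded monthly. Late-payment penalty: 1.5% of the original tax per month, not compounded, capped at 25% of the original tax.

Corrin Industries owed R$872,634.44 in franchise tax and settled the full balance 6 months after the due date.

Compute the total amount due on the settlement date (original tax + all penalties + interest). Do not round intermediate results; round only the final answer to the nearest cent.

R$1,013,141.18

Penalty: 6 × 1.5% × R$872,634.44 = R$78,537.10… (below the 25% cap of R$218,158.61)
Interest (13.8%/yr ÷ 12 = 1.15%/month): R$872,634.44 × ((1 + 0.0115)^6 − 1) = R$61,969.6383…
Total = R$872,634.44 + R$78,537.0996 + R$61,969.6383… = R$1,013,141.18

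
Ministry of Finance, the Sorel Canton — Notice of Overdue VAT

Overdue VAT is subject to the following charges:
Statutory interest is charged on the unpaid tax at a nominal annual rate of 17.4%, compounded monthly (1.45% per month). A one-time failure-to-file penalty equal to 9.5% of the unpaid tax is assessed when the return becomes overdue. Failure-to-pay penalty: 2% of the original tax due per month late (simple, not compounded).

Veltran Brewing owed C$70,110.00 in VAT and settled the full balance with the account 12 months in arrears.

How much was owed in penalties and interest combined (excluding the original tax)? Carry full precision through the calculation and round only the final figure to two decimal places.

Failure-to-file penalty: 9.5% × C$70,110.00 = C$6,660.45
Failure-to-pay penalty: 12 × 2% × C$70,110.00 = C$16,826.40
Interest: C$70,110.00 × ((1 + 0.0145)^12 − 1) = C$70,110.00 × 0.1885696… = C$13,220.6143…
Penalties + interest = C$23,486.8500 + C$13,220.6143… = C$36,707.46

C$36,707.46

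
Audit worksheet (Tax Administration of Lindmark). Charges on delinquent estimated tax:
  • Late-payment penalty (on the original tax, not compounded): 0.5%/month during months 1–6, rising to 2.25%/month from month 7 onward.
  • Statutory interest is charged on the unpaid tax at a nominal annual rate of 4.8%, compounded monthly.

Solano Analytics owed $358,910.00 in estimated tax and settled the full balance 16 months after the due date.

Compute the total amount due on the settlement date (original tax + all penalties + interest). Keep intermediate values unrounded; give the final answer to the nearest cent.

$474,104.43

Penalty, months 1–6: 6 × 0.5% × $358,910.00 = $10,767.30
Penalty, months 7–16: 10 × 2.25% × $358,910.00 = $80,754.75
Interest (4.8%/yr ÷ 12 = 0.4%/month): $358,910.00 × ((1 + 0.004)^16 − 1) = $23,672.3794…
Total = $358,910.00 + $91,522.0500 + $23,672.3794… = $474,104.43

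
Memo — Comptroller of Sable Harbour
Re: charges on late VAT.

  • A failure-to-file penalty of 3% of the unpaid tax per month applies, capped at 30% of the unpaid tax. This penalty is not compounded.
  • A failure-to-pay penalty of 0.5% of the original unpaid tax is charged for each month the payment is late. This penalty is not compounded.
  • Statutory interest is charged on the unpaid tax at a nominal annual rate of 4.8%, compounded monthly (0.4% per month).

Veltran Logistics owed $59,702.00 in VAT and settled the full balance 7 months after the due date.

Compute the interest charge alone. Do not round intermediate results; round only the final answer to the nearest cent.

Interest: $59,702.00 × ((1 + 0.004)^7 − 1) = $59,702.00 × 0.0283382… = $1,691.8501…

$1,691.85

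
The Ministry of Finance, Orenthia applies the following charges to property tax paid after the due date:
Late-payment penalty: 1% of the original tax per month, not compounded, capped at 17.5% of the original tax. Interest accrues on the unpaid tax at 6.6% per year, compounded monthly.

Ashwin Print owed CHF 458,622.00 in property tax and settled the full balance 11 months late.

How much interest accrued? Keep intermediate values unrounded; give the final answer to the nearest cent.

CHF 28,522.39

Interest (6.6%/yr ÷ 12 = 0.55%/month): CHF 458,622.00 × ((1 + 0.0055)^11 − 1) = CHF 28,522.3929…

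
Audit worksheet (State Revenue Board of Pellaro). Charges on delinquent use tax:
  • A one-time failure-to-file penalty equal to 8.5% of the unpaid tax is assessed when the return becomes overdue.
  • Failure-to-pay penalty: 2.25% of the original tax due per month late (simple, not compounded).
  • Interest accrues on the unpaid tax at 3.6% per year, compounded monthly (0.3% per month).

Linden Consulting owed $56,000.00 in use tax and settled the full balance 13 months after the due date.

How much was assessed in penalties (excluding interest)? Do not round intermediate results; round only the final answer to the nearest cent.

Failure-to-file penalty: 8.5% × $56,000.00 = $4,760.00
Failure-to-pay penalty: 13 × 2.25% × $56,000.00 = $16,380.00
Total penalty = $4,760.00 + $16,380.00 = $21,140.00

$21,140.00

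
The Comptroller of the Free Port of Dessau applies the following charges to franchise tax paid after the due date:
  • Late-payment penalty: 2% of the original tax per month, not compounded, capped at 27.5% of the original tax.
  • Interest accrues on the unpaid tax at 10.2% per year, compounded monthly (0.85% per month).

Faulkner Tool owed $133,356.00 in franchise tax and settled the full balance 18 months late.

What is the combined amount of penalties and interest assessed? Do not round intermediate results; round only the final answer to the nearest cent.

$58,619.53

Penalty (uncapped): 18 × 2% × $133,356.00 = $48,008.16; cap = 27.5% × $133,356.00 = $36,672.90 → penalty = $36,672.90
Interest: $133,356.00 × ((1 + 0.0085)^18 − 1) = $133,356.00 × 0.1645717… = $21,946.6285…
Penalties + interest = $36,672.9000 + $21,946.6285… = $58,619.53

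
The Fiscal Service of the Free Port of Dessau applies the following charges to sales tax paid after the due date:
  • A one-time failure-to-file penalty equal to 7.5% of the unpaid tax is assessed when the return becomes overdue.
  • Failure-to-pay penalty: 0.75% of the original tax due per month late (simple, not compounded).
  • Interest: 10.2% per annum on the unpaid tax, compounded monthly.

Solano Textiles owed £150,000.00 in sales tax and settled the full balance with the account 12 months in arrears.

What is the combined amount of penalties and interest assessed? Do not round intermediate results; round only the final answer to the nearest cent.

Failure-to-file penalty: 7.5% × £150,000.00 = £11,250.00
Failure-to-pay penalty = 0.75% × £150,000.00 × 12 mo = £13,500.00
Interest (10.2%/yr ÷ 12 = 0.85%/month): £150,000.00 × ((1 + 0.0085)^12 − 1) = £16,035.9340…
Penalties + interest = £24,750.0000 + £16,035.9340… = £40,785.93

£40,785.93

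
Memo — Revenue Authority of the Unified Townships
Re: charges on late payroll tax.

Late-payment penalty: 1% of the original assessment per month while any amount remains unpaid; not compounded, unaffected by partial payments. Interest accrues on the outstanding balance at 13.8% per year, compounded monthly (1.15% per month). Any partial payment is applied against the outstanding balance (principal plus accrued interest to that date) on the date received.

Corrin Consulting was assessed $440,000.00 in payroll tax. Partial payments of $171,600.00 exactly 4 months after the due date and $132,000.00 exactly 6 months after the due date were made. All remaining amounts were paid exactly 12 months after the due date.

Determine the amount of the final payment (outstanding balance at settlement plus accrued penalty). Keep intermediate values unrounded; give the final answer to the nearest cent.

$228,100.27

Balance at month 4: $440,000.0000 × (1 + 0.0115)^4 = $460,591.8244…
After $171,600.00 payment: $460,591.8244… − $171,600.00 = $288,991.8244…
Balance at month 6: $288,991.8244… × (1 + 0.0115)^2 = $295,676.8556…
After $132,000.00 payment: $295,676.8556… − $132,000.00 = $163,676.8556…
Balance at month 12: $163,676.8556… × (1 + 0.0115)^6 = $175,300.2743…
Penalty: 12 × 1% × $440,000.00 = $52,800.00
Final settlement = outstanding balance + penalty = $175,300.2743… + $52,800.00 = $228,100.27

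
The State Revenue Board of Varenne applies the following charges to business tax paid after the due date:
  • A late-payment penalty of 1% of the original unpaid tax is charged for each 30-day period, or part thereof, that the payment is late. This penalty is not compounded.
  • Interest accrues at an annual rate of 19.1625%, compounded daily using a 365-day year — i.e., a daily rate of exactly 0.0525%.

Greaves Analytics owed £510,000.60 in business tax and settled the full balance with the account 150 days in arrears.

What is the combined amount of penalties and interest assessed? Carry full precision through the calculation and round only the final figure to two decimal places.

£67,274.92

Penalty periods: ⌈150/30⌉ = 5; penalty = 5 × 1% × £510,000.60 = £25,500.03
Interest: £510,000.60 × ((1 + 0.000525)^150 − 1) = £510,000.60 × 0.08191145… = £41,774.8873…
Penalties + interest = £25,500.0300 + £41,774.8873… = £67,274.92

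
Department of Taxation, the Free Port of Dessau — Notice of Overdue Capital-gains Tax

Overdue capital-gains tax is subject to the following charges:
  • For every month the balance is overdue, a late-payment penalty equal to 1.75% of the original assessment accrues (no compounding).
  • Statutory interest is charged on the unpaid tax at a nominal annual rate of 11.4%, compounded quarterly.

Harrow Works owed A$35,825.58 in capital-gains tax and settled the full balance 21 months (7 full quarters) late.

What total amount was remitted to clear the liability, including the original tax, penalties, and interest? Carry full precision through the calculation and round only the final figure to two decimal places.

A$56,779.64

Late-payment penalty = 1.75% × A$35,825.58 × 21 mo = A$13,165.90…
Interest (11.4%/yr ÷ 4 = 2.85%/quarter): A$35,825.58 × ((1 + 0.0285)^7 − 1) = A$7,788.1572…
Total = A$35,825.58 + A$13,165.9007… + A$7,788.1572… = A$56,779.64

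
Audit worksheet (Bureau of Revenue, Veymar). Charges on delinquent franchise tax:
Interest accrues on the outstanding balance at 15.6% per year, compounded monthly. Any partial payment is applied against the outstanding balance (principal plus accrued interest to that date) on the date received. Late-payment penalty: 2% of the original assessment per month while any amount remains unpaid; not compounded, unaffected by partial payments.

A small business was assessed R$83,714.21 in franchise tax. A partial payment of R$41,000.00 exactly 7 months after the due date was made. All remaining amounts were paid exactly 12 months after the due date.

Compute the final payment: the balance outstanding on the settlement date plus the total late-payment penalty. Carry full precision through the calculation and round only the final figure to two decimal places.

Monthly rate = 15.6% ÷ 12 = 1.3%
Balance at month 7: R$83,714.2100 × (1 + 0.013)^7 = R$91,635.8264…
After R$41,000.00 payment: R$91,635.8264… − R$41,000.00 = R$50,635.8264…
Balance at month 12: R$50,635.8264… × (1 + 0.013)^5 = R$54,013.8494…
Penalty: 12 × 2% × R$83,714.21 = R$20,091.41…
Final settlement = outstanding balance + penalty = R$54,013.8494… + R$20,091.41… = R$74,105.26

R$74,105.26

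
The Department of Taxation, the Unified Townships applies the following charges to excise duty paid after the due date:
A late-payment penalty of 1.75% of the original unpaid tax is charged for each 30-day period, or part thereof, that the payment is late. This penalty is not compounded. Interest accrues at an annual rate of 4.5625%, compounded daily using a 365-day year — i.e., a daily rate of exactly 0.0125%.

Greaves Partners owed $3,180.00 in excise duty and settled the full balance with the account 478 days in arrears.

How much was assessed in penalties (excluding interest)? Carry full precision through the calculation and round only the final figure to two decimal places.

$890.40

Penalty periods: ⌈478/30⌉ = 16; penalty = 16 × 1.75% × $3,180.00 = $890.40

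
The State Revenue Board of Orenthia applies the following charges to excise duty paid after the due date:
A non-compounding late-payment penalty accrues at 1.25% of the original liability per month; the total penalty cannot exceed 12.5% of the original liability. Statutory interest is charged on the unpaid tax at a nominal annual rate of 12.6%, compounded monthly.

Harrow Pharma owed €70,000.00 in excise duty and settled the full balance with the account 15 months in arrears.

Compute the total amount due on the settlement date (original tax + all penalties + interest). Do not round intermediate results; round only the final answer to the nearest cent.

Penalty (uncapped): 15 × 1.25% × €70,000.00 = €13,125.00; cap = 12.5% × €70,000.00 = €8,750.00 → penalty = €8,750.00
Interest (12.6%/yr ÷ 12 = 1.05%/month): €70,000.00 × ((1 + 0.0105)^15 − 1) = €11,873.3966…
Total = €70,000.00 + €8,750.0000 + €11,873.3966… = €90,623.40

€90,623.40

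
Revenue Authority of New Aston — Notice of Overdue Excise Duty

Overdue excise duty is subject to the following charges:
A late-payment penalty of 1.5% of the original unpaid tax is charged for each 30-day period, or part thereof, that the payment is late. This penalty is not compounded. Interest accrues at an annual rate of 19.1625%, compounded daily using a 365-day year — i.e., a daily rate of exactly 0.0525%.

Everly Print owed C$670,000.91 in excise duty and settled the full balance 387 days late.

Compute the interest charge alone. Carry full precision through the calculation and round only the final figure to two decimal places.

C$150,898.64

Interest: C$670,000.91 × ((1 + 0.000525)^387 − 1) = C$670,000.91 × 0.22522155… = C$150,898.6438…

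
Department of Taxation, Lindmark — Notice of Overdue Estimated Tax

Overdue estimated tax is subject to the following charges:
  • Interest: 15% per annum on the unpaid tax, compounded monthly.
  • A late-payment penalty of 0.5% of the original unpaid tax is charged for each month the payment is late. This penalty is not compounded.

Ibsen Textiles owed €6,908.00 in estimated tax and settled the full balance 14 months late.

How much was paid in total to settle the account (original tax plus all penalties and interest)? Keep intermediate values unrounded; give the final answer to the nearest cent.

€8,703.77

Late-payment penalty = 0.5% × €6,908.00 × 14 mo = €483.56
Interest (15%/yr ÷ 12 = 1.25%/month): €6,908.00 × ((1 + 0.0125)^14 − 1) = €1,312.2074…
Total = €6,908.00 + €483.5600 + €1,312.2074… = €8,703.77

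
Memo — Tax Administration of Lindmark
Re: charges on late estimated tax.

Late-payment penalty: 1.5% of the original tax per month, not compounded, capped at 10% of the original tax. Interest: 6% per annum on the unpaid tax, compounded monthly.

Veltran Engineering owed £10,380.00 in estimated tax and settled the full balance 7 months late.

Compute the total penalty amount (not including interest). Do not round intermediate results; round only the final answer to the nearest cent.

£1,038.00

Penalty (uncapped): 7 × 1.5% × £10,380.00 = £1,089.90; cap = 10% × £10,380.00 = £1,038.00 → penalty = £1,038.00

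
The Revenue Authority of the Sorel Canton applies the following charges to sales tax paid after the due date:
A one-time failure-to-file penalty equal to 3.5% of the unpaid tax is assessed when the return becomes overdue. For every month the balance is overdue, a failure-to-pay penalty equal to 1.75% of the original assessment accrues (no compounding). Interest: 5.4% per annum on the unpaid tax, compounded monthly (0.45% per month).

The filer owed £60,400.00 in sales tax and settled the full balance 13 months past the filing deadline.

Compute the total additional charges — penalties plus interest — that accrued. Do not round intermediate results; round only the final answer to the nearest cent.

Failure-to-file penalty: 3.5% × £60,400.00 = £2,114.00
Failure-to-pay penalty: 13 × 1.75% × £60,400.00 = £13,741.00
Interest: £60,400.00 × ((1 + 0.0045)^13 − 1) = £60,400.00 × 0.0601059… = £3,630.3938…
Penalties + interest = £15,855.0000 + £3,630.3938… = £19,485.39

£19,485.39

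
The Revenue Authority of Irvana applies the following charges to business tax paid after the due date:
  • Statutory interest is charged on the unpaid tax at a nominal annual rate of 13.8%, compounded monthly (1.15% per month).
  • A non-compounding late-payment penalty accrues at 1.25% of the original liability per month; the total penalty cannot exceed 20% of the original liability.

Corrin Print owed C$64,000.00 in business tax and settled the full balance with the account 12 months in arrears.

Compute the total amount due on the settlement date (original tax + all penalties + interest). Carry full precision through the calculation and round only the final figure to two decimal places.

Penalty: 12 × 1.25% × C$64,000.00 = C$9,600.00 (below the 20% cap of C$12,800.00)
Interest: C$64,000.00 × ((1 + 0.0115)^12 − 1) = C$64,000.00 × 0.1470719… = C$9,412.6023…
Total = C$64,000.00 + C$9,600.0000 + C$9,412.6023… = C$83,012.60

C$83,012.60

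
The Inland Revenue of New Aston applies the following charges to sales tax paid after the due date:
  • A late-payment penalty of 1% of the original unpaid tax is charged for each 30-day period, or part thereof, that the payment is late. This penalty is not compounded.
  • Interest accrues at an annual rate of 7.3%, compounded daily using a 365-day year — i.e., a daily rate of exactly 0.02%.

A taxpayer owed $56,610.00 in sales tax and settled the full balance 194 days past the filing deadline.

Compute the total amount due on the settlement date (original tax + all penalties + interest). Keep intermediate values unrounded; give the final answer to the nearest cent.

Penalty periods: ⌈194/30⌉ = 7; penalty = 7 × 1% × $56,610.00 = $3,962.70
Interest: $56,610.00 × ((1 + 0.0002)^194 − 1) = $56,610.00 × 0.03955852… = $2,239.4077…
Total = $56,610.00 + $3,962.7000 + $2,239.4077… = $62,812.11

$62,812.11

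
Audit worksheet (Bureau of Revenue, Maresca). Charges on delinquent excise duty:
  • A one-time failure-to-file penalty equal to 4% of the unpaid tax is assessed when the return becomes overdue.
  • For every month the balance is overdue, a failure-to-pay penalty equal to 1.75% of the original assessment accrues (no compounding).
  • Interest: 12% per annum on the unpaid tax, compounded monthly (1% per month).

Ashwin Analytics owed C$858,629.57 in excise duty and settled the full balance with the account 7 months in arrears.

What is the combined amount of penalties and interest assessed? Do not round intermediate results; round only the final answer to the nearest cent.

Failure-to-file penalty: 4% × C$858,629.57 = C$34,345.18…
Failure-to-pay penalty: 7 × 1.75% × C$858,629.57 = C$105,182.12…
Interest: C$858,629.57 × ((1 + 0.01)^7 − 1) = C$858,629.57 × 0.0721354… = C$61,937.5464…
Penalties + interest = C$139,527.3051… + C$61,937.5464… = C$201,464.85

C$201,464.85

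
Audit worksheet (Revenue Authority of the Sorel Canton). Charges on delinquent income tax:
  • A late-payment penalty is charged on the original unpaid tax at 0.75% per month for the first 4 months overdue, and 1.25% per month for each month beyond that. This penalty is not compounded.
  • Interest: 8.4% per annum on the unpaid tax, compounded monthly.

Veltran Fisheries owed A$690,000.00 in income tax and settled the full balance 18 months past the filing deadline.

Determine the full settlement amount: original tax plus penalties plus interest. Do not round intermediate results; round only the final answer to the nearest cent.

Penalty, months 1–4: 4 × 0.75% × A$690,000.00 = A$20,700.00
Penalty, months 5–18: 14 × 1.25% × A$690,000.00 = A$120,750.00
Interest (8.4%/yr ÷ 12 = 0.7%/month): A$690,000.00 × ((1 + 0.007)^18 − 1) = A$92,311.2231…
Total = A$690,000.00 + A$141,450.0000 + A$92,311.2231… = A$923,761.22

A$923,761.22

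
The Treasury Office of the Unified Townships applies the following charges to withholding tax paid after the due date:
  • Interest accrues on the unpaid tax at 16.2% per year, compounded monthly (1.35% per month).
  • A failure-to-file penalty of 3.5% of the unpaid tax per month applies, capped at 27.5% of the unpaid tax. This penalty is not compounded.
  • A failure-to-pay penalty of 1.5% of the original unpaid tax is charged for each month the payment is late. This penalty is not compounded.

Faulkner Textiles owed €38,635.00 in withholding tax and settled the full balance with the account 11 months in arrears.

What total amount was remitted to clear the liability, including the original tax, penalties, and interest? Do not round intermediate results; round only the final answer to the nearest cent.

€61,775.08

Failure-to-file: 11 × 3.5% × €38,635.00 = €14,874.48…, capped at 27.5% × €38,635.00 = €10,624.63…
Failure-to-pay penalty = 1.5% × €38,635.00 × 11 mo = €6,374.78…
Interest: €38,635.00 × ((1 + 0.0135)^11 − 1) = €38,635.00 × 0.1589409… = €6,140.6810…
Total = €38,635.00 + €16,999.4000 + €6,140.6810… = €61,775.08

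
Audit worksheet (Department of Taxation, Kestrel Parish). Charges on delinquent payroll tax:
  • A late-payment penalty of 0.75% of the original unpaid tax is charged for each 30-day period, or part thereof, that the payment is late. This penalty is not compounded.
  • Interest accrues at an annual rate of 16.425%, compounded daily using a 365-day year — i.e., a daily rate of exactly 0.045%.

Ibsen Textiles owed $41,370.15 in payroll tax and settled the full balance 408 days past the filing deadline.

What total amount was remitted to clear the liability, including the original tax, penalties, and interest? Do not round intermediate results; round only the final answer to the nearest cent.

$54,049.50

Penalty periods: ⌈408/30⌉ = 14; penalty = 14 × 0.75% × $41,370.15 = $4,343.87…
Interest: $41,370.15 × ((1 + 0.00045)^408 − 1) = $41,370.15 × 0.20148549… = $8,335.4851…
Total = $41,370.15 + $4,343.8658… + $8,335.4851… = $54,049.50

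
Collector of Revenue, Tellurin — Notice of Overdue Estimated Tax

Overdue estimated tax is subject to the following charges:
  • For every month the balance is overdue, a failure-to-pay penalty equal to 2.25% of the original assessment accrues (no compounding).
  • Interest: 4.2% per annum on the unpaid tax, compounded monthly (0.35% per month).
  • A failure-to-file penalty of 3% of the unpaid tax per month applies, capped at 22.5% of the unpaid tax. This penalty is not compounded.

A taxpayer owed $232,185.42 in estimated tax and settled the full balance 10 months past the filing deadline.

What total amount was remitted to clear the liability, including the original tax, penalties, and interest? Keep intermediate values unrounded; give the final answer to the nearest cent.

Failure-to-file: 10 × 3% × $232,185.42 = $69,655.63…, capped at 22.5% × $232,185.42 = $52,241.72…
Failure-to-pay penalty = 2.25% × $232,185.42 × 10 mo = $52,241.72…
Interest: $232,185.42 × ((1 + 0.0035)^10 − 1) = $232,185.42 × 0.0355564… = $8,255.6839…
Total = $232,185.42 + $104,483.4390 + $8,255.6839… = $344,924.54

$344,924.54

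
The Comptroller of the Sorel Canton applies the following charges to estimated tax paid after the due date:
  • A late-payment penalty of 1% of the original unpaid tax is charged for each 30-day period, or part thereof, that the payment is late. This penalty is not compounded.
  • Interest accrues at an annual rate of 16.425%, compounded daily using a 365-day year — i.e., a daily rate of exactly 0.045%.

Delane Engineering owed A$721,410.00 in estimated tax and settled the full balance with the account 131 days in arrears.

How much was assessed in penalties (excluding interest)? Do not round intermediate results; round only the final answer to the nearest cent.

A$36,070.50

Penalty periods: ⌈131/30⌉ = 5; penalty = 5 × 1% × A$721,410.00 = A$36,070.50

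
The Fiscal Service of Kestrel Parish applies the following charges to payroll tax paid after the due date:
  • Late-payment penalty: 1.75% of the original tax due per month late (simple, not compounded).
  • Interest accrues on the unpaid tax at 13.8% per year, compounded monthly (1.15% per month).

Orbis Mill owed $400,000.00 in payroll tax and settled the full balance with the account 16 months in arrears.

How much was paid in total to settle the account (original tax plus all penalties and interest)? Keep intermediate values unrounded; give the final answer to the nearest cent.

$592,301.77

Late-payment penalty = 1.75% × $400,000.00 × 16 mo = $112,000.00
Interest: $400,000.00 × ((1 + 0.0115)^16 − 1) = $400,000.00 × 0.2007544… = $80,301.7677…
Total = $400,000.00 + $112,000.0000 + $80,301.7677… = $592,301.77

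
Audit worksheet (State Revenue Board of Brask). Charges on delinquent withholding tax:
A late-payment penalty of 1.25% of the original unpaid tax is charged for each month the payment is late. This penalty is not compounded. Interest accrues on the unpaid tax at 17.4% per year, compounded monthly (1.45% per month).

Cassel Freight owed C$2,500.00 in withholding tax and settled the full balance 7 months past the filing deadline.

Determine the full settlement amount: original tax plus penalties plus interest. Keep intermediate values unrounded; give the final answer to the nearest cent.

Late-payment penalty = 1.25% × C$2,500.00 × 7 mo = C$218.75
Interest: C$2,500.00 × ((1 + 0.0145)^7 − 1) = C$2,500.00 × 0.1060235… = C$265.0588…
Total = C$2,500.00 + C$218.7500 + C$265.0588… = C$2,983.81

C$2,983.81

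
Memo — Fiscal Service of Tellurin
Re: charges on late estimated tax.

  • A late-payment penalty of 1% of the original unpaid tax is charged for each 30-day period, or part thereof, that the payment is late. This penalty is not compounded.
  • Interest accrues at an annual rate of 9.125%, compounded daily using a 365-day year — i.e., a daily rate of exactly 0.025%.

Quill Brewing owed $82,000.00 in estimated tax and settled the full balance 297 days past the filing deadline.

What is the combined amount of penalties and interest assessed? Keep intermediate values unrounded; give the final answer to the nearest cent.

$14,519.42

Penalty periods: ⌈297/30⌉ = 10; penalty = 10 × 1% × $82,000.00 = $8,200.00
Interest: $82,000.00 × ((1 + 0.00025)^297 − 1) = $82,000.00 × 0.07706605… = $6,319.4158…
Penalties + interest = $8,200.0000 + $6,319.4158… = $14,519.42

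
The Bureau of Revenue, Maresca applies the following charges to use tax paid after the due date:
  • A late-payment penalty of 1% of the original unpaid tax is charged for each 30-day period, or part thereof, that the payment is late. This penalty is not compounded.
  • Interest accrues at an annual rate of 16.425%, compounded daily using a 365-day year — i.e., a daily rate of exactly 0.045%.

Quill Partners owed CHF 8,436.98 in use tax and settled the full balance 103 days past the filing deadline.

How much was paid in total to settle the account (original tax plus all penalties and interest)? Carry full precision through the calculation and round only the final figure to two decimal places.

Penalty periods: ⌈103/30⌉ = 4; penalty = 4 × 1% × CHF 8,436.98 = CHF 337.48…
Interest: CHF 8,436.98 × ((1 + 0.00045)^103 − 1) = CHF 8,436.98 × 0.04743003… = CHF 400.1662…
Total = CHF 8,436.98 + CHF 337.4792 + CHF 400.1662… = CHF 9,174.63

CHF 9,174.63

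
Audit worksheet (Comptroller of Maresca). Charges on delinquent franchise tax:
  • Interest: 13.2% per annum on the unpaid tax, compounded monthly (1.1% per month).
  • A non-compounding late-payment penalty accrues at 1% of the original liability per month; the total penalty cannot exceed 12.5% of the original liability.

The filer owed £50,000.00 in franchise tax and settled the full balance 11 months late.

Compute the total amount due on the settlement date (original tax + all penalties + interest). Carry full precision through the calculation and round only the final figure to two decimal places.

Penalty: 11 × 1% × £50,000.00 = £5,500.00 (below the 12.5% cap of £6,250.00)
Interest: £50,000.00 × ((1 + 0.011)^11 − 1) = £50,000.00 × 0.1278795… = £6,393.9761…
Total = £50,000.00 + £5,500.0000 + £6,393.9761… = £61,893.98

£61,893.98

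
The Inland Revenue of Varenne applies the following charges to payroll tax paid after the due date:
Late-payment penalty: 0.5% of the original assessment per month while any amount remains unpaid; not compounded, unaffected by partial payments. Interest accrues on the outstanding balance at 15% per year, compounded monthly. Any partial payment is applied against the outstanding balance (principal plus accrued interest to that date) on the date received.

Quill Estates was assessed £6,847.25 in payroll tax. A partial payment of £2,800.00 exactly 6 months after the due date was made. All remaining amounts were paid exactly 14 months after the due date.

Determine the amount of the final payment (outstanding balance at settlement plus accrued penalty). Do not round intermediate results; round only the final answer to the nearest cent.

£5,534.66

Monthly rate = 15% ÷ 12 = 1.25%
Balance at month 6: £6,847.2500 × (1 + 0.0125)^6 = £7,377.1120…
After £2,800.00 payment: £7,377.1120… − £2,800.00 = £4,577.1120…
Balance at month 14: £4,577.1120… × (1 + 0.0125)^8 = £5,055.3566…
Penalty: 14 × 0.5% × £6,847.25 = £479.31…
Final settlement = outstanding balance + penalty = £5,055.3566… + £479.31… = £5,534.66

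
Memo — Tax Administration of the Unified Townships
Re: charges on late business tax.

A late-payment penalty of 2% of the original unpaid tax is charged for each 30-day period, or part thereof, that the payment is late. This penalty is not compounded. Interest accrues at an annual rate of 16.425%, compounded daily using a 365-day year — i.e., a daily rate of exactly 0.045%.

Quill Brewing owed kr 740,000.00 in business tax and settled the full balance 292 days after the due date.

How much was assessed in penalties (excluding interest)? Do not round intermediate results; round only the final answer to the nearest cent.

Penalty periods: ⌈292/30⌉ = 10; penalty = 10 × 2% × kr 740,000.00 = kr 148,000.00

kr 148,000.00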